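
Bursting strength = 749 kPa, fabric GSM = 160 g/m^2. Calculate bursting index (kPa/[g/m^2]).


Formula: Bursting Index = Bursting Strength / Fabric GSM
BI = 749 kPa / 160 g/m^2
BI = 4.681 kPa/(g/m^2)

4.681 kPa/(g/m^2)


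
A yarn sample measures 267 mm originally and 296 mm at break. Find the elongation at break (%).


Formula: Elongation (%) = ((L_break - L0) / L0) * 100
Step 1: Extension = 296 - 267 = 29 mm
Step 2: Elongation = (29 / 267) * 100
Step 3: Elongation = 0.108614 * 100 = 10.8614% ≈ 10.9%

10.9%


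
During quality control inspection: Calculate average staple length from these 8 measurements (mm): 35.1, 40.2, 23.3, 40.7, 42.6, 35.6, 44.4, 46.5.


Formula: Mean = sum of lengths / count
Sum = 35.1 + 40.2 + 23.3 + 40.7 + 42.6 + 35.6 + 44.4 + 46.5
Sum = 308.4 mm
Mean = 308.4 / 8 = 38.55 mm

38.55 mm


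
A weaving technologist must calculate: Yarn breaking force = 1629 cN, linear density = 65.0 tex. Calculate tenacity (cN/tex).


Formula: Tenacity = Breaking force / Linear density
Tenacity = 1629 cN / 65.0 tex
Tenacity = 25.06 cN/tex

25.06 cN/tex


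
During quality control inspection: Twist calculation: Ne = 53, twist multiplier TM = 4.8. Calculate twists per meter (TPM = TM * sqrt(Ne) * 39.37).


Formula: TPM = TM * sqrt(Ne) * 39.37
Step 1: sqrt(Ne) = sqrt(53) = 7.2801
Step 2: TM * sqrt(Ne) = 4.8 * 7.2801 = 34.9445
Step 3: TPM = 34.9445 * 39.37 = 1376 twists/m

1376 twists/m


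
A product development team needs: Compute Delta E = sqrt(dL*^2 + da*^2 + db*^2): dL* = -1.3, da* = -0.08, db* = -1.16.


Formula: Delta E = sqrt(dL*^2 + da*^2 + db*^2)
Step 1: dL*^2 = (-1.3)^2 = 1.69
Step 2: da*^2 = (-0.08)^2 = 0.0064
Step 3: db*^2 = (-1.16)^2 = 1.3456
Step 4: Sum = 1.69 + 0.0064 + 1.3456 = 3.042
Step 5: Delta E = sqrt(3.042) = 1.74

1.74 Delta E


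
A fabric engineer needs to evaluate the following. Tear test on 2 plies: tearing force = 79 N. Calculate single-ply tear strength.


Formula: Per-ply strength = Total force / Number of plies
Per-ply = 79 N / 2
Per-ply = 39.5 N

39.5 N


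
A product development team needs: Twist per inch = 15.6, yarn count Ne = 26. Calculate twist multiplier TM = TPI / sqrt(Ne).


Formula: TM = TPI / sqrt(Ne)
Step 1: sqrt(Ne) = sqrt(26) = 5.099
Step 2: TM = 15.6 / 5.099 = 3.06

3.06 TM


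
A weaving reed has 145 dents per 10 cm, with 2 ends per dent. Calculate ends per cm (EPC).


Formula: EPC = (dents per 10 cm * ends per dent) / 10
Step 1: Total ends per 10 cm = 145 * 2 = 290
Step 2: EPC = 290 / 10 = 29.0 ends/cm

29.0 ends/cm


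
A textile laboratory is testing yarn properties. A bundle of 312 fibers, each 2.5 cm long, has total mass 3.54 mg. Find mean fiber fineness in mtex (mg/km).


Formula: fineness (mtex) = mass (mg) / total length (km) = (mass_mg / total_length_m) * 1000
Step 1: Convert fiber length: 2.5 cm = 0.025 m
Step 2: Total fiber length = 312 * 0.025 = 7.8 m
Step 3: Linear density = 3.54 mg / 7.8 m = 0.4538 mg/m
Step 4: fineness = 0.4538 * 1000 = 453.8 mtex

453.8 mtex


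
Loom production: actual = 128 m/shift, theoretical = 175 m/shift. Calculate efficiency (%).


Formula: Efficiency% = (Actual output / Theoretical output) * 100
Efficiency% = (128 / 175) * 100
Efficiency% = 0.731429 * 100 = 73.1429% ≈ 73.1%

73.1%


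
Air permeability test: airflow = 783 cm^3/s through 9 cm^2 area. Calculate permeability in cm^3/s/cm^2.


Formula: Air Permeability = Airflow / Test Area
AP = 783 cm^3/s / 9 cm^2
AP = 87.0 cm^3/s/cm^2

87.0 cm^3/s/cm^2


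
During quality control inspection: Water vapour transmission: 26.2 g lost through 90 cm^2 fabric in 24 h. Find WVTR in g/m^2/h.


Formula: WVTR = mass_loss / (area * time)
Step 1: Convert area: 90 cm^2 = 0.009 m^2
Step 2: WVTR = 26.2 g / (0.009 m^2 * 24 h)
Step 3: WVTR = 26.2 / 0.216 = 121.3 g/m^2/h

121.3 g/m^2/h


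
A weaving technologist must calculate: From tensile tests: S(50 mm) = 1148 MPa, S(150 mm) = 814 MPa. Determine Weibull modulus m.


Formula: m = ln(L1/L2) / ln(S2/S1)
Step 1: ln(L1/L2) = ln(50/150) = -1.09861
Step 2: S2/S1 = 814/1148 = 0.70906
Step 3: ln(S2/S1) = ln(0.70906) = -0.34382
Step 4: m = -1.09861 / -0.34382 = 3.20

3.20 (Weibull m)


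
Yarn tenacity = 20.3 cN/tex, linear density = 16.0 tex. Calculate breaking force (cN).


Formula: Breaking force = Tenacity * Linear density
F = 20.3 cN/tex * 16.0 tex
F = 324.80 cN

324.80 cN


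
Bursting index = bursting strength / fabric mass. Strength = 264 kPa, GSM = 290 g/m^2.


Formula: Bursting Index = Bursting Strength / Fabric GSM
BI = 264 kPa / 290 g/m^2
BI = 0.910 kPa/(g/m^2)

0.910 kPa/(g/m^2)


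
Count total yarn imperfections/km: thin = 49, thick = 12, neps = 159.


Formula: Total = thin places + thick places + neps
Total = 49 + 12 + 159
Total = 220 imperfections/km

220 imperfections/km


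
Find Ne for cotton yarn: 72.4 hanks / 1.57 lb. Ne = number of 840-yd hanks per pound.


Formula: Ne = hanks / mass_lb
Substituting: Ne = 72.4 / 1.57
Ne = 46.1

46.1 Ne


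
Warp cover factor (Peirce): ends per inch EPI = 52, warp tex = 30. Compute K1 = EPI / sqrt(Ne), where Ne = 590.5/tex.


Formula: K1 = EPI / sqrt(Ne), with Ne = 590.5 / tex_warp
Step 1: Ne = 590.5 / 30 = 19.683
Step 2: sqrt(Ne) = sqrt(19.683) = 4.4366
Step 3: K1 = 52 / 4.4366 = 11.7

11.7


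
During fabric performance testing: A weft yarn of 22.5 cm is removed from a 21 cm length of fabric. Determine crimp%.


Formula: Crimp% = ((L_yarn - L_fabric) / L_fabric) * 100
Step 1: Extension = 22.5 - 21 = 1.5 cm
Step 2: Crimp% = (1.5 / 21) * 100
Step 3: Crimp% = 0.071429 * 100 = 7.1429% ≈ 7.1%

7.1%


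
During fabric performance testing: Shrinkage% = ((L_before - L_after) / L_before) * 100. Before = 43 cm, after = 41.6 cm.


Formula: Shrinkage% = ((L_before - L_after) / L_before) * 100
Step 1: Shrinkage = 43 - 41.6 = 1.4 cm
Step 2: Shrinkage% = (1.4 / 43) * 100
Step 3: Shrinkage% = 0.032558 * 100 = 3.2558% ≈ 3.3%

3.3%


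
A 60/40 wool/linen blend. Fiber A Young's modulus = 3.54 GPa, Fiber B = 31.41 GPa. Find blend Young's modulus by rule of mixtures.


Formula: Blend property = (fraction_A * property_A) + (fraction_B * property_B)
Step 1: Contribution A = 60/100 * 3.54 GPa = 2.124 GPa
Step 2: Contribution B = 40/100 * 31.41 GPa = 12.564 GPa
Step 3: Blend Young's modulus = 2.124 + 12.564 = 14.688 GPa

14.688 GPa


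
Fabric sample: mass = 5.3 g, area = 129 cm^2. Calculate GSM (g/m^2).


Formula: GSM = mass_g / area_m2
Step 1: Convert area: 129 cm^2 = 129 / 10000 = 0.0129 m^2
Step 2: GSM = 5.3 g / 0.0129 m^2 = 410.9 g/m^2

410.9 g/m^2


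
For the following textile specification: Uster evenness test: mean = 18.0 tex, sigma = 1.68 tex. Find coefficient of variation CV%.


Formula: CV% = (standard deviation / mean) * 100
Step 1: Ratio = 1.68 / 18.0 = 0.093333
Step 2: CV% = 0.093333 * 100 = 9.3333% ≈ 9.3%

9.3%


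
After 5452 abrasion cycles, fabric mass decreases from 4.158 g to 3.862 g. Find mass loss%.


Formula: Mass loss% = ((m_before - m_after) / m_before) * 100
Step 1: Mass loss = 4.158 - 3.862 = 0.296 g
Step 2: Ratio = 0.296 / 4.158 = 0.0711881
Step 3: Mass loss% = 0.0711881 * 100 = 7.11881% ≈ 7.12%

7.12%


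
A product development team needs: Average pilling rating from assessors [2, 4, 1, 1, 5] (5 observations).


Formula: Mean = sum / count
Sum = 2 + 4 + 1 + 1 + 5 = 13
Mean = 13 / 5 = 2.6

2.6


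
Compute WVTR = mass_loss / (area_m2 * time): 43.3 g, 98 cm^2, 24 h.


Formula: WVTR = mass_loss / (area * time)
Step 1: Convert area: 98 cm^2 = 0.0098 m^2
Step 2: WVTR = 43.3 g / (0.0098 m^2 * 24 h)
Step 3: WVTR = 43.3 / 0.2352 = 184.1 g/m^2/h

184.1 g/m^2/h


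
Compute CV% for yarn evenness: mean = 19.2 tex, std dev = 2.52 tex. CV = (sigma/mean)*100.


Formula: CV% = (standard deviation / mean) * 100
Step 1: Ratio = 2.52 / 19.2 = 0.13125
Step 2: CV% = 0.13125 * 100 = 13.125% ≈ 13.1%

13.1%


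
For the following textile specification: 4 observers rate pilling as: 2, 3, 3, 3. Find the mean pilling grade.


Formula: Mean = sum / count
Sum = 2 + 3 + 3 + 3 = 11
Mean = 11 / 4 = 2.8

2.8


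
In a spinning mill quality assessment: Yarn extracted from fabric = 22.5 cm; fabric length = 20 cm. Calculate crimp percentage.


Formula: Crimp% = ((L_yarn - L_fabric) / L_fabric) * 100
Step 1: Extension = 22.5 - 20 = 2.5 cm
Step 2: Crimp% = (2.5 / 20) * 100
Step 3: Crimp% = 0.125 * 100 = 12.5%

12.5%


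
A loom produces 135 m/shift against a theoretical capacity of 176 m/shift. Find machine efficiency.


Formula: Efficiency% = (Actual output / Theoretical output) * 100
Efficiency% = (135 / 176) * 100
Efficiency% = 0.767045 * 100 = 76.7045% ≈ 76.7%

76.7%


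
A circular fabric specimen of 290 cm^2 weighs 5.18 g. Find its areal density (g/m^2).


Formula: GSM = mass_g / area_m2
Step 1: Convert area: 290 cm^2 = 290 / 10000 = 0.029 m^2
Step 2: GSM = 5.18 g / 0.029 m^2 = 178.6 g/m^2

178.6 g/m^2


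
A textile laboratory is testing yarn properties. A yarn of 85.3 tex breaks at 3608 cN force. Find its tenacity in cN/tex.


Formula: Tenacity = Breaking force / Linear density
Tenacity = 3608 cN / 85.3 tex
Tenacity = 42.30 cN/tex

42.30 cN/tex


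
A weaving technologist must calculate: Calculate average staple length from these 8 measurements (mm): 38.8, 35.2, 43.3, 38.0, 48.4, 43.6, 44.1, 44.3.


Formula: Mean = sum of lengths / count
Sum = 38.8 + 35.2 + 43.3 + 38.0 + 48.4 + 43.6 + 44.1 + 44.3
Sum = 335.7 mm
Mean = 335.7 / 8 = 41.96 mm

41.96 mm


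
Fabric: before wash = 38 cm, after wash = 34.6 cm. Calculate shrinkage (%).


Formula: Shrinkage% = ((L_before - L_after) / L_before) * 100
Step 1: Shrinkage = 38 - 34.6 = 3.4 cm
Step 2: Shrinkage% = (3.4 / 38) * 100
Step 3: Shrinkage% = 0.089474 * 100 = 8.9474% ≈ 8.9%

8.9%


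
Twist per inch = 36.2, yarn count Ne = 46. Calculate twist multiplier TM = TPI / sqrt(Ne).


Formula: TM = TPI / sqrt(Ne)
Step 1: sqrt(Ne) = sqrt(46) = 6.7823
Step 2: TM = 36.2 / 6.7823 = 5.34

5.34 TM


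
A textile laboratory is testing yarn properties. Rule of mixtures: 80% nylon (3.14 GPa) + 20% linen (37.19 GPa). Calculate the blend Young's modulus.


Formula: Blend property = (fraction_A * property_A) + (fraction_B * property_B)
Step 1: Contribution A = 80/100 * 3.14 GPa = 2.512 GPa
Step 2: Contribution B = 20/100 * 37.19 GPa = 7.438 GPa
Step 3: Blend Young's modulus = 2.512 + 7.438 = 9.95 GPa

9.95 GPa


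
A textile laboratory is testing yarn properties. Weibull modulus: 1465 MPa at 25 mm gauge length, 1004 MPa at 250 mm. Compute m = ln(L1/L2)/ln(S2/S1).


Formula: m = ln(L1/L2) / ln(S2/S1)
Step 1: ln(L1/L2) = ln(25/250) = -2.30259
Step 2: S2/S1 = 1004/1465 = 0.68532
Step 3: ln(S2/S1) = ln(0.68532) = -0.37787
Step 4: m = -2.30259 / -0.37787 = 6.09

6.09 (Weibull m)


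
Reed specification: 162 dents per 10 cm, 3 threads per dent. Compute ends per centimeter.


Formula: EPC = (dents per 10 cm * ends per dent) / 10
Step 1: Total ends per 10 cm = 162 * 3 = 486
Step 2: EPC = 486 / 10 = 48.6 ends/cm

48.6 ends/cm


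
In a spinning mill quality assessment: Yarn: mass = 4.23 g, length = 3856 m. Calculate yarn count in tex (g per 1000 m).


Formula: Tex = (mass_g / length_m) * 1000
Substituting: Tex = (4.23 / 3856) * 1000
Intermediate: 4.23 / 3856 = 0.00109699 g/m
Tex = 0.00109699 * 1000 = 1.10 tex

1.10 tex


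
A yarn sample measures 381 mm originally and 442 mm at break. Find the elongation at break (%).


Formula: Elongation (%) = ((L_break - L0) / L0) * 100
Step 1: Extension = 442 - 381 = 61 mm
Step 2: Elongation = (61 / 381) * 100
Step 3: Elongation = 0.160105 * 100 = 16.0105% ≈ 16.0%

16.0%


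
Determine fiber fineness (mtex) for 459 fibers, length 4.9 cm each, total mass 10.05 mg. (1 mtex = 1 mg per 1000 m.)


Formula: fineness (mtex) = mass (mg) / total length (km) = (mass_mg / total_length_m) * 1000
Step 1: Convert fiber length: 4.9 cm = 0.049 m
Step 2: Total fiber length = 459 * 0.049 = 22.491 m
Step 3: Linear density = 10.05 mg / 22.491 m = 0.4468 mg/m
Step 4: fineness = 0.4468 * 1000 = 446.8 mtex

446.8 mtex


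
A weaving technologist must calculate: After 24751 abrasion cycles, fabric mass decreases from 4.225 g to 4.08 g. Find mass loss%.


Formula: Mass loss% = ((m_before - m_after) / m_before) * 100
Step 1: Mass loss = 4.225 - 4.08 = 0.145 g
Step 2: Ratio = 0.145 / 4.225 = 0.0343195
Step 3: Mass loss% = 0.0343195 * 100 = 3.43195% ≈ 3.43%

3.43%


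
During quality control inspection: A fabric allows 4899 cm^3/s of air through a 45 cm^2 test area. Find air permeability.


Formula: Air Permeability = Airflow / Test Area
AP = 4899 cm^3/s / 45 cm^2
AP = 108.9 cm^3/s/cm^2

108.9 cm^3/s/cm^2


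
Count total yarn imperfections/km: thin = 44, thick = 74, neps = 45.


Formula: Total = thin places + thick places + neps
Total = 44 + 74 + 45
Total = 163 imperfections/km

163 imperfections/km


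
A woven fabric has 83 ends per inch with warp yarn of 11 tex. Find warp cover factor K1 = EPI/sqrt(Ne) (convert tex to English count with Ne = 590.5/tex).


Formula: K1 = EPI / sqrt(Ne), with Ne = 590.5 / tex_warp
Step 1: Ne = 590.5 / 11 = 53.682
Step 2: sqrt(Ne) = sqrt(53.682) = 7.3268
Step 3: K1 = 83 / 7.3268 = 11.3

11.3


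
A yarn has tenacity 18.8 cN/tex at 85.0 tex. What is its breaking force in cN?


Formula: Breaking force = Tenacity * Linear density
F = 18.8 cN/tex * 85.0 tex
F = 1598.00 cN

1598.00 cN


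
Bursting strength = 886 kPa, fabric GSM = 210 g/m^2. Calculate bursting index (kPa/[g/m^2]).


Formula: Bursting Index = Bursting Strength / Fabric GSM
BI = 886 kPa / 210 g/m^2
BI = 4.219 kPa/(g/m^2)

4.219 kPa/(g/m^2)


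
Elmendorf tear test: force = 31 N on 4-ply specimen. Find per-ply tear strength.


Formula: Per-ply strength = Total force / Number of plies
Per-ply = 31 N / 4
Per-ply = 7.75 N

7.75 N


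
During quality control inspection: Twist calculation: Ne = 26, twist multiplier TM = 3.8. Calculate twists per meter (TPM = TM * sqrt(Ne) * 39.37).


Formula: TPM = TM * sqrt(Ne) * 39.37
Step 1: sqrt(Ne) = sqrt(26) = 5.099
Step 2: TM * sqrt(Ne) = 3.8 * 5.099 = 19.3762
Step 3: TPM = 19.3762 * 39.37 = 763 twists/m

763 twists/m


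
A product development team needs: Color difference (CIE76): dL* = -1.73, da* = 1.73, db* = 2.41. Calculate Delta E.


Formula: Delta E = sqrt(dL*^2 + da*^2 + db*^2)
Step 1: dL*^2 = (-1.73)^2 = 2.9929
Step 2: da*^2 = 1.73^2 = 2.9929
Step 3: db*^2 = 2.41^2 = 5.8081
Step 4: Sum = 2.9929 + 2.9929 + 5.8081 = 11.7939
Step 5: Delta E = sqrt(11.7939) = 3.43

3.43 Delta E


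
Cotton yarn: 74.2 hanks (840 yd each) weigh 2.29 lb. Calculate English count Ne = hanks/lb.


Formula: Ne = hanks / mass_lb
Substituting: Ne = 74.2 / 2.29
Ne = 32.4

32.4 Ne


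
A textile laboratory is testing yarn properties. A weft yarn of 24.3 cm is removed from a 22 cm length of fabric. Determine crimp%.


Formula: Crimp% = ((L_yarn - L_fabric) / L_fabric) * 100
Step 1: Extension = 24.3 - 22 = 2.3 cm
Step 2: Crimp% = (2.3 / 22) * 100
Step 3: Crimp% = 0.104545 * 100 = 10.4545% ≈ 10.5%

10.5%


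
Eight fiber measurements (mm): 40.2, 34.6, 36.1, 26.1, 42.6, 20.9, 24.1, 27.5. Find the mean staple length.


Formula: Mean = sum of lengths / count
Sum = 40.2 + 34.6 + 36.1 + 26.1 + 42.6 + 20.9 + 24.1 + 27.5
Sum = 252.1 mm
Mean = 252.1 / 8 = 31.51 mm

31.51 mm


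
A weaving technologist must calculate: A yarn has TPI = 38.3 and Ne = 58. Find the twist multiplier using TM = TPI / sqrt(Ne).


Formula: TM = TPI / sqrt(Ne)
Step 1: sqrt(Ne) = sqrt(58) = 7.6158
Step 2: TM = 38.3 / 7.6158 = 5.03

5.03 TM


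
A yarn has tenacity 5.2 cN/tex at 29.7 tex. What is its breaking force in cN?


Formula: Breaking force = Tenacity * Linear density
F = 5.2 cN/tex * 29.7 tex
F = 154.44 cN

154.44 cN


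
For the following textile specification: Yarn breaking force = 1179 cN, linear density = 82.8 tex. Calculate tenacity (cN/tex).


Formula: Tenacity = Breaking force / Linear density
Tenacity = 1179 cN / 82.8 tex
Tenacity = 14.24 cN/tex

14.24 cN/tex


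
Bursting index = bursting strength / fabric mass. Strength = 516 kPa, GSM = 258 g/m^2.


Formula: Bursting Index = Bursting Strength / Fabric GSM
BI = 516 kPa / 258 g/m^2
BI = 2.000 kPa/(g/m^2)

2.000 kPa/(g/m^2)


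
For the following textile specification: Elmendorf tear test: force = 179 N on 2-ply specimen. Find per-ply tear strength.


Formula: Per-ply strength = Total force / Number of plies
Per-ply = 179 N / 2
Per-ply = 89.5 N

89.5 N


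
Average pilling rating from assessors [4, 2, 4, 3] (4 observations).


Formula: Mean = sum / count
Sum = 4 + 2 + 4 + 3 = 13
Mean = 13 / 4 = 3.3

3.3


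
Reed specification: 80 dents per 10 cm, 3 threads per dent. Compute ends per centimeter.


Formula: EPC = (dents per 10 cm * ends per dent) / 10
Step 1: Total ends per 10 cm = 80 * 3 = 240
Step 2: EPC = 240 / 10 = 24.0 ends/cm

24.0 ends/cm


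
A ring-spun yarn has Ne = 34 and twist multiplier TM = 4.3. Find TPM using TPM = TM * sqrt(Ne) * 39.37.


Formula: TPM = TM * sqrt(Ne) * 39.37
Step 1: sqrt(Ne) = sqrt(34) = 5.831
Step 2: TM * sqrt(Ne) = 4.3 * 5.831 = 25.0733
Step 3: TPM = 25.0733 * 39.37 = 987 twists/m

987 twists/m


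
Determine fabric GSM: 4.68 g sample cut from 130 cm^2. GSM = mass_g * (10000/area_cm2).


Formula: GSM = mass_g / area_m2
Step 1: Convert area: 130 cm^2 = 130 / 10000 = 0.013 m^2
Step 2: GSM = 4.68 g / 0.013 m^2 = 360.0 g/m^2

360.0 g/m^2


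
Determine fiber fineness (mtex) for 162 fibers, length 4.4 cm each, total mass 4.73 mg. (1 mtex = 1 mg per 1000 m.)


Formula: fineness (mtex) = mass (mg) / total length (km) = (mass_mg / total_length_m) * 1000
Step 1: Convert fiber length: 4.4 cm = 0.044 m
Step 2: Total fiber length = 162 * 0.044 = 7.128 m
Step 3: Linear density = 4.73 mg / 7.128 m = 0.6636 mg/m
Step 4: fineness = 0.6636 * 1000 = 663.6 mtex

663.6 mtex


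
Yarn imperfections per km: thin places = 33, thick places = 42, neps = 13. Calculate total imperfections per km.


Formula: Total = thin places + thick places + neps
Total = 33 + 42 + 13
Total = 88 imperfections/km

88 imperfections/km


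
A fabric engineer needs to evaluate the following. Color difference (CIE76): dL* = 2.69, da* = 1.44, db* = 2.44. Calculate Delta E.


Formula: Delta E = sqrt(dL*^2 + da*^2 + db*^2)
Step 1: dL*^2 = 2.69^2 = 7.2361
Step 2: da*^2 = 1.44^2 = 2.0736
Step 3: db*^2 = 2.44^2 = 5.9536
Step 4: Sum = 7.2361 + 2.0736 + 5.9536 = 15.2633
Step 5: Delta E = sqrt(15.2633) = 3.91

3.91 Delta E


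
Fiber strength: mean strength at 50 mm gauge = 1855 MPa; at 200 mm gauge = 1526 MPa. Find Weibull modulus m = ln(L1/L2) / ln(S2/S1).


Formula: m = ln(L1/L2) / ln(S2/S1)
Step 1: ln(L1/L2) = ln(50/200) = -1.38629
Step 2: S2/S1 = 1526/1855 = 0.82264
Step 3: ln(S2/S1) = ln(0.82264) = -0.19524
Step 4: m = -1.38629 / -0.19524 = 7.10

7.10 (Weibull m)


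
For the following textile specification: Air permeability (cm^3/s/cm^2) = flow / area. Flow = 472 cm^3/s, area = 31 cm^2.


Formula: Air Permeability = Airflow / Test Area
AP = 472 cm^3/s / 31 cm^2
AP = 15.2 cm^3/s/cm^2

15.2 cm^3/s/cm^2


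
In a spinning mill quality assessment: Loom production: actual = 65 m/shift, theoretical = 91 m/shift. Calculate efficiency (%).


Formula: Efficiency% = (Actual output / Theoretical output) * 100
Efficiency% = (65 / 91) * 100
Efficiency% = 0.714286 * 100 = 71.4286% ≈ 71.4%

71.4%


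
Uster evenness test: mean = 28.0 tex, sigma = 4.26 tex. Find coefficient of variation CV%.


Formula: CV% = (standard deviation / mean) * 100
Step 1: Ratio = 4.26 / 28.0 = 0.152143
Step 2: CV% = 0.152143 * 100 = 15.2143% ≈ 15.2%

15.2%


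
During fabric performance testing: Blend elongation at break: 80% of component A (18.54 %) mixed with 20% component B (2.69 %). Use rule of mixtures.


Formula: Blend property = (fraction_A * property_A) + (fraction_B * property_B)
Step 1: Contribution A = 80/100 * 18.54 % = 14.832 %
Step 2: Contribution B = 20/100 * 2.69 % = 0.538 %
Step 3: Blend elongation at break = 14.832 + 0.538 = 15.37 %

15.37 %


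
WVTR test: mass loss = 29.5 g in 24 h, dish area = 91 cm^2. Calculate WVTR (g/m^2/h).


Formula: WVTR = mass_loss / (area * time)
Step 1: Convert area: 91 cm^2 = 0.0091 m^2
Step 2: WVTR = 29.5 g / (0.0091 m^2 * 24 h)
Step 3: WVTR = 29.5 / 0.2184 = 135.1 g/m^2/h

135.1 g/m^2/h


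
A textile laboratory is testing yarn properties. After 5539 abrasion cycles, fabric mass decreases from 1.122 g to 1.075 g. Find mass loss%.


Formula: Mass loss% = ((m_before - m_after) / m_before) * 100
Step 1: Mass loss = 1.122 - 1.075 = 0.047 g
Step 2: Ratio = 0.047 / 1.122 = 0.0418895
Step 3: Mass loss% = 0.0418895 * 100 = 4.18895% ≈ 4.19%

4.19%


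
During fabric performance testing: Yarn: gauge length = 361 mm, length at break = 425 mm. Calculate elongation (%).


Formula: Elongation (%) = ((L_break - L0) / L0) * 100
Step 1: Extension = 425 - 361 = 64 mm
Step 2: Elongation = (64 / 361) * 100
Step 3: Elongation = 0.177285 * 100 = 17.7285% ≈ 17.7%

17.7%


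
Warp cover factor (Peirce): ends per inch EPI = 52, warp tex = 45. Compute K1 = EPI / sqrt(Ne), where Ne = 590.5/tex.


Formula: K1 = EPI / sqrt(Ne), with Ne = 590.5 / tex_warp
Step 1: Ne = 590.5 / 45 = 13.122
Step 2: sqrt(Ne) = sqrt(13.122) = 3.6224
Step 3: K1 = 52 / 3.6224 = 14.4

14.4


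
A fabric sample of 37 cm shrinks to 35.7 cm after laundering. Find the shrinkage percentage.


Formula: Shrinkage% = ((L_before - L_after) / L_before) * 100
Step 1: Shrinkage = 37 - 35.7 = 1.3 cm
Step 2: Shrinkage% = (1.3 / 37) * 100
Step 3: Shrinkage% = 0.035135 * 100 = 3.5135% ≈ 3.5%

3.5%


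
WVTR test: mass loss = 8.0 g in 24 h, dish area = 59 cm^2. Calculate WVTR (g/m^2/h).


Formula: WVTR = mass_loss / (area * time)
Step 1: Convert area: 59 cm^2 = 0.0059 m^2
Step 2: WVTR = 8.0 g / (0.0059 m^2 * 24 h)
Step 3: WVTR = 8.0 / 0.1416 = 56.5 g/m^2/h

56.5 g/m^2/h


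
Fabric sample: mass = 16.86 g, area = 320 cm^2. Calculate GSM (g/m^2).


Formula: GSM = mass_g / area_m2
Step 1: Convert area: 320 cm^2 = 320 / 10000 = 0.032 m^2
Step 2: GSM = 16.86 g / 0.032 m^2 = 526.9 g/m^2

526.9 g/m^2


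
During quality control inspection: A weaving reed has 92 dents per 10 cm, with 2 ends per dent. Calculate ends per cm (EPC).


Formula: EPC = (dents per 10 cm * ends per dent) / 10
Step 1: Total ends per 10 cm = 92 * 2 = 184
Step 2: EPC = 184 / 10 = 18.4 ends/cm

18.4 ends/cm


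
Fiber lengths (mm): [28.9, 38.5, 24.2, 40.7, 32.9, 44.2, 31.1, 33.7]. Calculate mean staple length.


Formula: Mean = sum of lengths / count
Sum = 28.9 + 38.5 + 24.2 + 40.7 + 32.9 + 44.2 + 31.1 + 33.7
Sum = 274.2 mm
Mean = 274.2 / 8 = 34.28 mm

34.28 mm


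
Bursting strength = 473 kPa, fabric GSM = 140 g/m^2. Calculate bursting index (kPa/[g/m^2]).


Formula: Bursting Index = Bursting Strength / Fabric GSM
BI = 473 kPa / 140 g/m^2
BI = 3.379 kPa/(g/m^2)

3.379 kPa/(g/m^2)


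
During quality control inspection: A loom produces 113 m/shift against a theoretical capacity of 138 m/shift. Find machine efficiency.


Formula: Efficiency% = (Actual output / Theoretical output) * 100
Efficiency% = (113 / 138) * 100
Efficiency% = 0.818841 * 100 = 81.8841% ≈ 81.9%

81.9%


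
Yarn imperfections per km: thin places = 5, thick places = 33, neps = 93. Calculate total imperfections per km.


Formula: Total = thin places + thick places + neps
Total = 5 + 33 + 93
Total = 131 imperfections/km

131 imperfections/km


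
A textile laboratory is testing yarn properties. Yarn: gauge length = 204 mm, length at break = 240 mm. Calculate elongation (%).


Formula: Elongation (%) = ((L_break - L0) / L0) * 100
Step 1: Extension = 240 - 204 = 36 mm
Step 2: Elongation = (36 / 204) * 100
Step 3: Elongation = 0.176471 * 100 = 17.6471% ≈ 17.6%

17.6%


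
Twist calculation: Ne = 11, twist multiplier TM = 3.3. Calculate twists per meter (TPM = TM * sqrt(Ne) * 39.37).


Formula: TPM = TM * sqrt(Ne) * 39.37
Step 1: sqrt(Ne) = sqrt(11) = 3.3166
Step 2: TM * sqrt(Ne) = 3.3 * 3.3166 = 10.9448
Step 3: TPM = 10.9448 * 39.37 = 431 twists/m

431 twists/m


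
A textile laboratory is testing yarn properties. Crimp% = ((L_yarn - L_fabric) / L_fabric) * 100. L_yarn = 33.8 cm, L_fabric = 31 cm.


Formula: Crimp% = ((L_yarn - L_fabric) / L_fabric) * 100
Step 1: Extension = 33.8 - 31 = 2.8 cm
Step 2: Crimp% = (2.8 / 31) * 100
Step 3: Crimp% = 0.090323 * 100 = 9.0323% ≈ 9.0%

9.0%


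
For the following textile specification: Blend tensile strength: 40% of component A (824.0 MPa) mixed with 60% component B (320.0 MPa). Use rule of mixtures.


Formula: Blend property = (fraction_A * property_A) + (fraction_B * property_B)
Step 1: Contribution A = 40/100 * 824.0 MPa = 329.6 MPa
Step 2: Contribution B = 60/100 * 320.0 MPa = 192.0 MPa
Step 3: Blend tensile strength = 329.6 + 192.0 = 521.6 MPa

521.6 MPa


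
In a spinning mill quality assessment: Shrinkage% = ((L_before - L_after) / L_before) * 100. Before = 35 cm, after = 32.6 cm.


Formula: Shrinkage% = ((L_before - L_after) / L_before) * 100
Step 1: Shrinkage = 35 - 32.6 = 2.4 cm
Step 2: Shrinkage% = (2.4 / 35) * 100
Step 3: Shrinkage% = 0.068571 * 100 = 6.8571% ≈ 6.9%

6.9%


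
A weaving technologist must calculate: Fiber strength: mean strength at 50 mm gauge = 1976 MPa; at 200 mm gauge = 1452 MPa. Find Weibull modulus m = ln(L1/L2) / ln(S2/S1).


Formula: m = ln(L1/L2) / ln(S2/S1)
Step 1: ln(L1/L2) = ln(50/200) = -1.38629
Step 2: S2/S1 = 1452/1976 = 0.73482
Step 3: ln(S2/S1) = ln(0.73482) = -0.30813
Step 4: m = -1.38629 / -0.30813 = 4.50

4.50 (Weibull m)


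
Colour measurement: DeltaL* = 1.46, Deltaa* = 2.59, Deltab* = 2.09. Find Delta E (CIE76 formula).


Formula: Delta E = sqrt(dL*^2 + da*^2 + db*^2)
Step 1: dL*^2 = 1.46^2 = 2.1316
Step 2: da*^2 = 2.59^2 = 6.7081
Step 3: db*^2 = 2.09^2 = 4.3681
Step 4: Sum = 2.1316 + 6.7081 + 4.3681 = 13.2078
Step 5: Delta E = sqrt(13.2078) = 3.63

3.63 Delta E


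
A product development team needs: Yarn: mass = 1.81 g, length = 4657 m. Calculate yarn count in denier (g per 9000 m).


Formula: den = (mass_g / length_m) * 9000
Substituting: den = (1.81 / 4657) * 9000
Intermediate: 1.81 / 4657 = 0.00038866 g/m
den = 0.00038866 * 9000 = 3.5 denier

3.5 denier


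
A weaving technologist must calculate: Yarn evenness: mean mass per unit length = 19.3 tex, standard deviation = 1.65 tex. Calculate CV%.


Formula: CV% = (standard deviation / mean) * 100
Step 1: Ratio = 1.65 / 19.3 = 0.085492
Step 2: CV% = 0.085492 * 100 = 8.5492% ≈ 8.5%

8.5%


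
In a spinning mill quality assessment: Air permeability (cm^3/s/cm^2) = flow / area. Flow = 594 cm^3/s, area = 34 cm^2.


Formula: Air Permeability = Airflow / Test Area
AP = 594 cm^3/s / 34 cm^2
AP = 17.5 cm^3/s/cm^2

17.5 cm^3/s/cm^2


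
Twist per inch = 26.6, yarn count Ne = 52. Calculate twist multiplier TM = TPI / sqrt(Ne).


Formula: TM = TPI / sqrt(Ne)
Step 1: sqrt(Ne) = sqrt(52) = 7.2111
Step 2: TM = 26.6 / 7.2111 = 3.69

3.69 TM


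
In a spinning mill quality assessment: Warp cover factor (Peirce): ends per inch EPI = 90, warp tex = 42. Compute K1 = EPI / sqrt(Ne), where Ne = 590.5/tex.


Formula: K1 = EPI / sqrt(Ne), with Ne = 590.5 / tex_warp
Step 1: Ne = 590.5 / 42 = 14.06
Step 2: sqrt(Ne) = sqrt(14.06) = 3.7497
Step 3: K1 = 90 / 3.7497 = 24.0

24.0


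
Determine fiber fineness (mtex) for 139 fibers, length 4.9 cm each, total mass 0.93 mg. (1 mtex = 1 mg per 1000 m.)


Formula: fineness (mtex) = mass (mg) / total length (km) = (mass_mg / total_length_m) * 1000
Step 1: Convert fiber length: 4.9 cm = 0.049 m
Step 2: Total fiber length = 139 * 0.049 = 6.811 m
Step 3: Linear density = 0.93 mg / 6.811 m = 0.1365 mg/m
Step 4: fineness = 0.1365 * 1000 = 136.5 mtex

136.5 mtex


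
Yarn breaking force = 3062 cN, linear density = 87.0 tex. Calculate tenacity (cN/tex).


Formula: Tenacity = Breaking force / Linear density
Tenacity = 3062 cN / 87.0 tex
Tenacity = 35.20 cN/tex

35.20 cN/tex


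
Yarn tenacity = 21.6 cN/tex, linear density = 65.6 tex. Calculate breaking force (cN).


Formula: Breaking force = Tenacity * Linear density
F = 21.6 cN/tex * 65.6 tex
F = 1416.96 cN

1416.96 cN


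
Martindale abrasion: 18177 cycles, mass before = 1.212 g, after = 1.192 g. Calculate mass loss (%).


Formula: Mass loss% = ((m_before - m_after) / m_before) * 100
Step 1: Mass loss = 1.212 - 1.192 = 0.02 g
Step 2: Ratio = 0.02 / 1.212 = 0.0165017
Step 3: Mass loss% = 0.0165017 * 100 = 1.65017% ≈ 1.65%

1.65%


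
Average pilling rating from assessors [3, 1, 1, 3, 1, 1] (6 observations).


Formula: Mean = sum / count
Sum = 3 + 1 + 1 + 3 + 1 + 1 = 10
Mean = 10 / 6 = 1.7

1.7


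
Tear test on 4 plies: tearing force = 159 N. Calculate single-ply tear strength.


Formula: Per-ply strength = Total force / Number of plies
Per-ply = 159 N / 4
Per-ply = 39.75 N

39.75 N


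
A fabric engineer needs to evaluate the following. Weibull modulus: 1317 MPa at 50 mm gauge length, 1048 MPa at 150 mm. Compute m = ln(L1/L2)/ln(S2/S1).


Formula: m = ln(L1/L2) / ln(S2/S1)
Step 1: ln(L1/L2) = ln(50/150) = -1.09861
Step 2: S2/S1 = 1048/1317 = 0.79575
Step 3: ln(S2/S1) = ln(0.79575) = -0.22847
Step 4: m = -1.09861 / -0.22847 = 4.81

4.81 (Weibull m)


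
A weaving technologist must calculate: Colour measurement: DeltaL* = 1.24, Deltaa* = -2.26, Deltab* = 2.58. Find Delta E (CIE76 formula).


Formula: Delta E = sqrt(dL*^2 + da*^2 + db*^2)
Step 1: dL*^2 = 1.24^2 = 1.5376
Step 2: da*^2 = (-2.26)^2 = 5.1076
Step 3: db*^2 = 2.58^2 = 6.6564
Step 4: Sum = 1.5376 + 5.1076 + 6.6564 = 13.3016
Step 5: Delta E = sqrt(13.3016) = 3.65

3.65 Delta E


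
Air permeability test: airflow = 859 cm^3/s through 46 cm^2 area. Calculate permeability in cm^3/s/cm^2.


Formula: Air Permeability = Airflow / Test Area
AP = 859 cm^3/s / 46 cm^2
AP = 18.7 cm^3/s/cm^2

18.7 cm^3/s/cm^2


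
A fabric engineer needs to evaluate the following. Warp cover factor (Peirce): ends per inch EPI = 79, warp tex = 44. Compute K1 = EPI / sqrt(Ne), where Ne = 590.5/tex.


Formula: K1 = EPI / sqrt(Ne), with Ne = 590.5 / tex_warp
Step 1: Ne = 590.5 / 44 = 13.42
Step 2: sqrt(Ne) = sqrt(13.42) = 3.6633
Step 3: K1 = 79 / 3.6633 = 21.6

21.6


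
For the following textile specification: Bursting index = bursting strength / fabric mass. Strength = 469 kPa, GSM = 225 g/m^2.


Formula: Bursting Index = Bursting Strength / Fabric GSM
BI = 469 kPa / 225 g/m^2
BI = 2.084 kPa/(g/m^2)

2.084 kPa/(g/m^2)


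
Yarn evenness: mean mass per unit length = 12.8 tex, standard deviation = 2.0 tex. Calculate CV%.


Formula: CV% = (standard deviation / mean) * 100
Step 1: Ratio = 2.0 / 12.8 = 0.15625
Step 2: CV% = 0.15625 * 100 = 15.625% ≈ 15.6%

15.6%


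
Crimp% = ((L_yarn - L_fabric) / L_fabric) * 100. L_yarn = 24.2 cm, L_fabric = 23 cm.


Formula: Crimp% = ((L_yarn - L_fabric) / L_fabric) * 100
Step 1: Extension = 24.2 - 23 = 1.2 cm
Step 2: Crimp% = (1.2 / 23) * 100
Step 3: Crimp% = 0.052174 * 100 = 5.2174% ≈ 5.2%

5.2%


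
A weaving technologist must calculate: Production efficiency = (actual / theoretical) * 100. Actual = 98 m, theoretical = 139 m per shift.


Formula: Efficiency% = (Actual output / Theoretical output) * 100
Efficiency% = (98 / 139) * 100
Efficiency% = 0.705036 * 100 = 70.5036% ≈ 70.5%

70.5%


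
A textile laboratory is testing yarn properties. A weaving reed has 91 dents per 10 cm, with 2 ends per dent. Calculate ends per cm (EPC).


Formula: EPC = (dents per 10 cm * ends per dent) / 10
Step 1: Total ends per 10 cm = 91 * 2 = 182
Step 2: EPC = 182 / 10 = 18.2 ends/cm

18.2 ends/cm


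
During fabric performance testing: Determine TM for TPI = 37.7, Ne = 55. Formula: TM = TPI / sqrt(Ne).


Formula: TM = TPI / sqrt(Ne)
Step 1: sqrt(Ne) = sqrt(55) = 7.4162
Step 2: TM = 37.7 / 7.4162 = 5.08

5.08 TM


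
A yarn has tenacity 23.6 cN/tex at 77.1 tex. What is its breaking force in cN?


Formula: Breaking force = Tenacity * Linear density
F = 23.6 cN/tex * 77.1 tex
F = 1819.56 cN

1819.56 cN


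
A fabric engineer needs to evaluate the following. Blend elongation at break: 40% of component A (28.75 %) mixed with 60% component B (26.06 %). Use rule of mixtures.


Formula: Blend property = (fraction_A * property_A) + (fraction_B * property_B)
Step 1: Contribution A = 40/100 * 28.75 % = 11.5 %
Step 2: Contribution B = 60/100 * 26.06 % = 15.636 %
Step 3: Blend elongation at break = 11.5 + 15.636 = 27.136 %

27.136 %


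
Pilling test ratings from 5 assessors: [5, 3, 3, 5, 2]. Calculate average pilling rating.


Formula: Mean = sum / count
Sum = 5 + 3 + 3 + 5 + 2 = 18
Mean = 18 / 5 = 3.6

3.6


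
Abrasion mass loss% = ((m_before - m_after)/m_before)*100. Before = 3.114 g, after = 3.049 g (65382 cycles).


Formula: Mass loss% = ((m_before - m_after) / m_before) * 100
Step 1: Mass loss = 3.114 - 3.049 = 0.065 g
Step 2: Ratio = 0.065 / 3.114 = 0.0208735
Step 3: Mass loss% = 0.0208735 * 100 = 2.08735% ≈ 2.09%

2.09%


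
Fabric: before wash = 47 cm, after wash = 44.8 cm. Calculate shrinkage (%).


Formula: Shrinkage% = ((L_before - L_after) / L_before) * 100
Step 1: Shrinkage = 47 - 44.8 = 2.2 cm
Step 2: Shrinkage% = (2.2 / 47) * 100
Step 3: Shrinkage% = 0.046809 * 100 = 4.6809% ≈ 4.7%

4.7%


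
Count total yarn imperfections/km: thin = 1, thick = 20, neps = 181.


Formula: Total = thin places + thick places + neps
Total = 1 + 20 + 181
Total = 202 imperfections/km

202 imperfections/km


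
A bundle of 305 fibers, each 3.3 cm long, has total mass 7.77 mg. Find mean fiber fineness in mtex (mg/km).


Formula: fineness (mtex) = mass (mg) / total length (km) = (mass_mg / total_length_m) * 1000
Step 1: Convert fiber length: 3.3 cm = 0.033 m
Step 2: Total fiber length = 305 * 0.033 = 10.065 m
Step 3: Linear density = 7.77 mg / 10.065 m = 0.7720 mg/m
Step 4: fineness = 0.7720 * 1000 = 772.0 mtex

772.0 mtex


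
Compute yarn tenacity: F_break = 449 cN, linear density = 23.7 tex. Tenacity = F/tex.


Formula: Tenacity = Breaking force / Linear density
Tenacity = 449 cN / 23.7 tex
Tenacity = 18.95 cN/tex

18.95 cN/tex


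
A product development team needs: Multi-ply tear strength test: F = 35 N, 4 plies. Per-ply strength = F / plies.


Formula: Per-ply strength = Total force / Number of plies
Per-ply = 35 N / 4
Per-ply = 8.75 N

8.75 N


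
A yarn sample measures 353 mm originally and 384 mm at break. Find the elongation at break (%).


Formula: Elongation (%) = ((L_break - L0) / L0) * 100
Step 1: Extension = 384 - 353 = 31 mm
Step 2: Elongation = (31 / 353) * 100
Step 3: Elongation = 0.087819 * 100 = 8.7819% ≈ 8.8%

8.8%


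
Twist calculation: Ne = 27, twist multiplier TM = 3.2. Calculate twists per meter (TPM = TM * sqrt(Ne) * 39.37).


Formula: TPM = TM * sqrt(Ne) * 39.37
Step 1: sqrt(Ne) = sqrt(27) = 5.1962
Step 2: TM * sqrt(Ne) = 3.2 * 5.1962 = 16.6278
Step 3: TPM = 16.6278 * 39.37 = 655 twists/m

655 twists/m


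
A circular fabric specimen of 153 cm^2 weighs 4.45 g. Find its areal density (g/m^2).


Formula: GSM = mass_g / area_m2
Step 1: Convert area: 153 cm^2 = 153 / 10000 = 0.0153 m^2
Step 2: GSM = 4.45 g / 0.0153 m^2 = 290.8 g/m^2

290.8 g/m^2


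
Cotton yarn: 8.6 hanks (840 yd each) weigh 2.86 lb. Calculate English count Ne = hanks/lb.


Formula: Ne = hanks / mass_lb
Substituting: Ne = 8.6 / 2.86
Ne = 3.0

3.0 Ne


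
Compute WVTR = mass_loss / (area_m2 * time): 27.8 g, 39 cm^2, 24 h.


Formula: WVTR = mass_loss / (area * time)
Step 1: Convert area: 39 cm^2 = 0.0039 m^2
Step 2: WVTR = 27.8 g / (0.0039 m^2 * 24 h)
Step 3: WVTR = 27.8 / 0.0936 = 297.0 g/m^2/h

297.0 g/m^2/h


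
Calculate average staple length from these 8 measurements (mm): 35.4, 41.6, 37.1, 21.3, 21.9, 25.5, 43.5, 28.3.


Formula: Mean = sum of lengths / count
Sum = 35.4 + 41.6 + 37.1 + 21.3 + 21.9 + 25.5 + 43.5 + 28.3
Sum = 254.6 mm
Mean = 254.6 / 8 = 31.83 mm

31.83 mm


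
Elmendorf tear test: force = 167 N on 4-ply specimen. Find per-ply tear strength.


Formula: Per-ply strength = Total force / Number of plies
Per-ply = 167 N / 4
Per-ply = 41.75 N

41.75 N


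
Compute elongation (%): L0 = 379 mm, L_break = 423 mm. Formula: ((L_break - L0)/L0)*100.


Formula: Elongation (%) = ((L_break - L0) / L0) * 100
Step 1: Extension = 423 - 379 = 44 mm
Step 2: Elongation = (44 / 379) * 100
Step 3: Elongation = 0.116095 * 100 = 11.6095% ≈ 11.6%

11.6%


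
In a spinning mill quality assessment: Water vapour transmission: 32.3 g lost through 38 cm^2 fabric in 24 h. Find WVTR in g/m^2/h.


Formula: WVTR = mass_loss / (area * time)
Step 1: Convert area: 38 cm^2 = 0.0038 m^2
Step 2: WVTR = 32.3 g / (0.0038 m^2 * 24 h)
Step 3: WVTR = 32.3 / 0.0912 = 354.2 g/m^2/h

354.2 g/m^2/h


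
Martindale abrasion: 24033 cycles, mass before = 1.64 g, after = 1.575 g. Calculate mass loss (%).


Formula: Mass loss% = ((m_before - m_after) / m_before) * 100
Step 1: Mass loss = 1.64 - 1.575 = 0.065 g
Step 2: Ratio = 0.065 / 1.64 = 0.0396341
Step 3: Mass loss% = 0.0396341 * 100 = 3.96341% ≈ 3.96%

3.96%


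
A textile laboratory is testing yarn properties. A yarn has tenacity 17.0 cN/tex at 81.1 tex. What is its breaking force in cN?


Formula: Breaking force = Tenacity * Linear density
F = 17.0 cN/tex * 81.1 tex
F = 1378.70 cN

1378.70 cN


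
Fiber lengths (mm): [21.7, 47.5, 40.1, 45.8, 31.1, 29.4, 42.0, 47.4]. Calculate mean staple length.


Formula: Mean = sum of lengths / count
Sum = 21.7 + 47.5 + 40.1 + 45.8 + 31.1 + 29.4 + 42.0 + 47.4
Sum = 305.0 mm
Mean = 305.0 / 8 = 38.13 mm

38.13 mm


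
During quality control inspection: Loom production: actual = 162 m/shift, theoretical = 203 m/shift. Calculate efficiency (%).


Formula: Efficiency% = (Actual output / Theoretical output) * 100
Efficiency% = (162 / 203) * 100
Efficiency% = 0.79803 * 100 = 79.803% ≈ 79.8%

79.8%


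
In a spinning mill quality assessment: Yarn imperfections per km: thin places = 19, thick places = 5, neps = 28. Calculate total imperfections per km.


Formula: Total = thin places + thick places + neps
Total = 19 + 5 + 28
Total = 52 imperfections/km

52 imperfections/km


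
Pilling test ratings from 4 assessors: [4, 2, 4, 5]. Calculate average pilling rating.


Formula: Mean = sum / count
Sum = 4 + 2 + 4 + 5 = 15
Mean = 15 / 4 = 3.8

3.8


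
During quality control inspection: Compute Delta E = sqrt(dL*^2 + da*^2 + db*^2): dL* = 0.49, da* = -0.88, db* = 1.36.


Formula: Delta E = sqrt(dL*^2 + da*^2 + db*^2)
Step 1: dL*^2 = 0.49^2 = 0.2401
Step 2: da*^2 = (-0.88)^2 = 0.7744
Step 3: db*^2 = 1.36^2 = 1.8496
Step 4: Sum = 0.2401 + 0.7744 + 1.8496 = 2.8641
Step 5: Delta E = sqrt(2.8641) = 1.69

1.69 Delta E


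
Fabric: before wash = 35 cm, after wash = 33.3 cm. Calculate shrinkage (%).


Formula: Shrinkage% = ((L_before - L_after) / L_before) * 100
Step 1: Shrinkage = 35 - 33.3 = 1.7 cm
Step 2: Shrinkage% = (1.7 / 35) * 100
Step 3: Shrinkage% = 0.048571 * 100 = 4.8571% ≈ 4.9%

4.9%


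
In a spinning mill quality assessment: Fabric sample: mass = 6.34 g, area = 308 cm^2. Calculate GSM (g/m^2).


Formula: GSM = mass_g / area_m2
Step 1: Convert area: 308 cm^2 = 308 / 10000 = 0.0308 m^2
Step 2: GSM = 6.34 g / 0.0308 m^2 = 205.8 g/m^2

205.8 g/m^2


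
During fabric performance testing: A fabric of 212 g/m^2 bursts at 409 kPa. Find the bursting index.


Formula: Bursting Index = Bursting Strength / Fabric GSM
BI = 409 kPa / 212 g/m^2
BI = 1.929 kPa/(g/m^2)

1.929 kPa/(g/m^2)


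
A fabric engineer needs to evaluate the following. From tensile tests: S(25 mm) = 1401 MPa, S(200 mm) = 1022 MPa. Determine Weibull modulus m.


Formula: m = ln(L1/L2) / ln(S2/S1)
Step 1: ln(L1/L2) = ln(25/200) = -2.07944
Step 2: S2/S1 = 1022/1401 = 0.72948
Step 3: ln(S2/S1) = ln(0.72948) = -0.31542
Step 4: m = -2.07944 / -0.31542 = 6.59

6.59 (Weibull m)
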